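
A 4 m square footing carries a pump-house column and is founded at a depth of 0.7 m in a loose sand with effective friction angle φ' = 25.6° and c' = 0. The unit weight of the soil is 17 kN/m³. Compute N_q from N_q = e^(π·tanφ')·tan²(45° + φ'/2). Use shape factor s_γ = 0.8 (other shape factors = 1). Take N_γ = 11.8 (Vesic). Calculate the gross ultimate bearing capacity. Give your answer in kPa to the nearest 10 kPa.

tan25.6° = 0.4791, so N_q = e^(π×0.4791)·tan²(57.8°) = 4.505 × 2.522 = 11.36.
q = γ·D_f = 17 × 0.7 = 11.9 kPa.
q·N_q = 11.9 × 11.36 = 135.19 kPa
0.5·γ·B·N_γ·s_γ = 0.5 × 17 × 4 × 11.8 × 0.8 = 320.96 kPa
q_ult = 135.19 + 320.96 = 456.15 kPa.

q_ult ≈ 460 kPa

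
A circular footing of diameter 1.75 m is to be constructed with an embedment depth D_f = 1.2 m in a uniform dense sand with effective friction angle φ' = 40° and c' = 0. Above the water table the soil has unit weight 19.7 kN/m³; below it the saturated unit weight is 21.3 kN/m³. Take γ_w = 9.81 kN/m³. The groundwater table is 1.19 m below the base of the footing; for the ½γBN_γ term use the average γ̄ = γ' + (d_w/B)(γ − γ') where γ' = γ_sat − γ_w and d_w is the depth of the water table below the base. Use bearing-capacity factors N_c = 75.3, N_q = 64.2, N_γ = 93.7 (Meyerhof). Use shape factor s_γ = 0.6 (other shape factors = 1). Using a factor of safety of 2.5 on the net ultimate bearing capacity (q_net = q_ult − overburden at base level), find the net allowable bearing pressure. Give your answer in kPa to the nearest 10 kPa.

q = γ·D_f = 19.7 × 1.2 = 23.64 kPa.
γ' = 11.49 kN/m³; averaging over the depth B below the base, γ̄ = γ' + (d_w/B)(γ − γ') = 17.073 kN/m³.
q·N_q = 23.64 × 64.2 = 1517.7 kPa
0.5·γ·B·N_γ·s_γ = 0.5 × 17.073 × 1.75 × 93.7 × 0.6 = 839.85 kPa
q_ult = 1517.7 + 839.85 = 2357.5 kPa.
q_net = 2357.5 − 23.64 = 2333.9 kPa.
q_all(net) = 2333.9 / 2.5 = 933.56 kPa.

q_all(net) ≈ 930 kPa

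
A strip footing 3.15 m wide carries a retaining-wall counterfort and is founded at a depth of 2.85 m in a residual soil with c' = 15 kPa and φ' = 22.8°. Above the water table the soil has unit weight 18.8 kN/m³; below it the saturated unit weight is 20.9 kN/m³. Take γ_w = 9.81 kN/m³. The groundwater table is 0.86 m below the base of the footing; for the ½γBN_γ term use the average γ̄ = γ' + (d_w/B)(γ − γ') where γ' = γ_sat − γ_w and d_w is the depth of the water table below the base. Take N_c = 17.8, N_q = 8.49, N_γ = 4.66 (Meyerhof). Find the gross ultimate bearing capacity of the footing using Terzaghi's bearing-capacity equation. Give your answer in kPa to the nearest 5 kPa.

Overburden at base level: q = 18.8 × 2.85 = 53.58 kPa.
The water table is 0.86 m below the base (< B = 3.15 m), so the ½γBN_γ term uses γ̄ = γ' + (d_w/B)(γ − γ') = 11.09 + (0.86/3.15)(18.8 − 11.09) = 13.195 kN/m³.
Cohesion term c·N_c = 15 × 17.8 = 267 kPa; surcharge term q·N_q = 53.58 × 8.49 = 454.89 kPa; self-weight term 0.5·γ·B·N_γ = 0.5 × 13.195 × 3.15 × 4.66 = 96.844 kPa.
q_ult = 267 + 454.89 + 96.844 = 818.74 kPa.

q_ult ≈ 820 kPa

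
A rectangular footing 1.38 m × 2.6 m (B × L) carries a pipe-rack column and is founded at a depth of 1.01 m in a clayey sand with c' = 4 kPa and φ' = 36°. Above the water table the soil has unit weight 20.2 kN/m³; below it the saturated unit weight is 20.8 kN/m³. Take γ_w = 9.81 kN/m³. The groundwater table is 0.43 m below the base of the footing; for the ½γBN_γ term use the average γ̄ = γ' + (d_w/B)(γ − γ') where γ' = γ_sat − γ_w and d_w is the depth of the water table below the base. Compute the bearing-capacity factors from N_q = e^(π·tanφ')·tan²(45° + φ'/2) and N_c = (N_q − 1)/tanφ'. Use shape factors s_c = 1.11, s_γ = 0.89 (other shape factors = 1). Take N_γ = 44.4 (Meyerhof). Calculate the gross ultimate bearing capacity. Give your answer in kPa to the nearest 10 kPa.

q_ult ≈ 1370 kPa

tan36° = 0.7265, so N_q = e^(π×0.7265)·tan²(63°) = 9.801 × 3.852 = 37.75.
N_c = (37.75 − 1)/tan36° = 50.59.
Overburden at base level: q = 20.2 × 1.01 = 20.402 kPa.
The water table is 0.43 m below the base (< B = 1.38 m), so the ½γBN_γ term uses γ̄ = γ' + (d_w/B)(γ − γ') = 10.99 + (0.43/1.38)(20.2 − 10.99) = 13.86 kN/m³.
Cohesion term c·N_c·s_c = 4 × 50.585 × 1.11 = 224.6 kPa; surcharge term q·N_q = 20.402 × 37.752 = 770.23 kPa; self-weight term 0.5·γ·B·N_γ·s_γ = 0.5 × 13.86 × 1.38 × 44.4 × 0.89 = 377.9 kPa.
q_ult = 224.6 + 770.23 + 377.9 = 1372.7 kPa.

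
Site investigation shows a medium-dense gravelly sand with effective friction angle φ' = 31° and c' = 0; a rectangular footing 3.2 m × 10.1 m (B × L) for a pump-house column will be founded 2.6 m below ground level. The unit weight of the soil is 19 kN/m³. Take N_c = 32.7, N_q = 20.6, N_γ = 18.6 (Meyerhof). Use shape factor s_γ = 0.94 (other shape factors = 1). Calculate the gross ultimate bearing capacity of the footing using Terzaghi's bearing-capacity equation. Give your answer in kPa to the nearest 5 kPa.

q_ult ≈ 1550 kPa

Overburden at base level: q = 19 × 2.6 = 49.4 kPa.
Surcharge term q·N_q = 49.4 × 20.6 = 1017.6 kPa; self-weight term 0.5·γ·B·N_γ·s_γ = 0.5 × 19 × 3.2 × 18.6 × 0.94 = 531.51 kPa.
q_ult = 1017.6 + 531.51 = 1549.2 kPa.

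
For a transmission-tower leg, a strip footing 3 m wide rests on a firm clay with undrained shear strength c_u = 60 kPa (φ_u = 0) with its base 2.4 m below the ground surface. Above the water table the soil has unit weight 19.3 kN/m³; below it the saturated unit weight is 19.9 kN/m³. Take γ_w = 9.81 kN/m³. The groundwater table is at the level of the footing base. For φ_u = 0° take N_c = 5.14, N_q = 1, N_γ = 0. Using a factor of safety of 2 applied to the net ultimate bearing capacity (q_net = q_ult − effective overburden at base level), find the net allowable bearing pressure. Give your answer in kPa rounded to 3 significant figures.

Effective surcharge at the founding depth q = γ·D_f = 19.3 × 2.4 = 46.32 kPa.
q_ult = c·N_c + q·N_q
     = 60 × 5.14 + 46.32 × 1
     = 308.4 + 46.32 = 354.72 kPa.
Net ultimate: q_net = 354.72 − 46.32 = 308.4 kPa.
q_all(net) = 308.4 / 2 = 154.2 kPa.

q_all(net) ≈ 154 kPa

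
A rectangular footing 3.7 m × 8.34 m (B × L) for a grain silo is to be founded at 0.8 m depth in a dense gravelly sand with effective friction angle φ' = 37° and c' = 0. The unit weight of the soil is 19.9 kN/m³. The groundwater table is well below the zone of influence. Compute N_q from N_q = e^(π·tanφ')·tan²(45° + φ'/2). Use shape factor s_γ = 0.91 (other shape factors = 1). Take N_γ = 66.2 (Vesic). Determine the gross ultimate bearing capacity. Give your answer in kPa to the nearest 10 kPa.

tan37° = 0.7536, so N_q = e^(π×0.7536)·tan²(63.5°) = 10.669 × 4.023 = 42.92.
Effective surcharge at the founding depth q = γ·D_f = 19.9 × 0.8 = 15.92 kPa.
q_ult = q·N_q + 0.5·γ·B·N_γ·s_γ
     = 15.92 × 42.92 + 0.5 × 19.9 × 3.7 × 66.2 × 0.91
     = 683.28 + 2217.8 = 2901.1 kPa.

q_ult ≈ 2900 kPa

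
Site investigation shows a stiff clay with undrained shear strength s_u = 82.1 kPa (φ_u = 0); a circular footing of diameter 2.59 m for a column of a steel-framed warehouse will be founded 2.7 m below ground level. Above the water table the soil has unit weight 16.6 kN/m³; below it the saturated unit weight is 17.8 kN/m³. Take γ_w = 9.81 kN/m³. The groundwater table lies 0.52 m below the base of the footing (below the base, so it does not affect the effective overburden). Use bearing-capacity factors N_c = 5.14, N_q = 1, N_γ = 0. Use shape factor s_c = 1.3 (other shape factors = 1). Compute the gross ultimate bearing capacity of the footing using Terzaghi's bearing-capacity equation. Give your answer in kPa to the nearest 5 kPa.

q_ult ≈ 595 kPa

Overburden at base level: q = 16.6 × 2.7 = 44.82 kPa.
Cohesion term c·N_c·s_c = 82.1 × 5.14 × 1.3 = 548.59 kPa; surcharge term q·N_q = 44.82 × 1 = 44.82 kPa.
q_ult = 548.59 + 44.82 = 593.41 kPa.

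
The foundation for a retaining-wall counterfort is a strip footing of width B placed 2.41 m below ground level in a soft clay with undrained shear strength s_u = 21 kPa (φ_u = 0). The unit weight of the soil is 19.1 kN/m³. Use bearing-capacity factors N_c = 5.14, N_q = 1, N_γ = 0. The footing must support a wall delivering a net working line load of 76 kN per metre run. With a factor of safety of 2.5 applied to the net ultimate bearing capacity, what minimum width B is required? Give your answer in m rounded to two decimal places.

B = 1.76 m

Effective surcharge at the founding depth q = γ·D_f = 19.1 × 2.41 = 46.031 kPa.
q_ult = c·N_c + q·N_q
     = 21 × 5.14 + 46.031 × 1
     = 107.94 + 46.031 = 153.97 kPa.
For φ = 0 the ½γBN_γ term vanishes, so q_ult is independent of B. q_net = 153.97 − 46.031 = 107.94 kPa; q_all(net) = 107.94/2.5 = 43.176 kPa.
Required width B = w / q_all(net) = 76 / 43.176 = 1.76 m.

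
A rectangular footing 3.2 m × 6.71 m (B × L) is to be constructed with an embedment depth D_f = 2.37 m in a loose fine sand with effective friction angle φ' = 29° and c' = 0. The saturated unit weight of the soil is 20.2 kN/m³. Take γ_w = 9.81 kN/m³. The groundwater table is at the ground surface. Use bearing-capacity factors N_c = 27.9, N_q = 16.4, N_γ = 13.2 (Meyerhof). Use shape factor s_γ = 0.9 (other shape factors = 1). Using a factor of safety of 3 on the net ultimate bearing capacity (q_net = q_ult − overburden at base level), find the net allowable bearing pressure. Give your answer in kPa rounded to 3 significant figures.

q_all(net) ≈ 192 kPa

γ' = 20.2 − 9.81 = 10.39 kN/m³ (submerged throughout). q = 10.39 × 2.37 = 24.624 kPa; the same γ' applies in the ½γBN_γ term.
q·N_q = 24.624 × 16.4 = 403.84 kPa
0.5·γ·B·N_γ·s_γ = 0.5 × 10.39 × 3.2 × 13.2 × 0.9 = 197.49 kPa
q_ult = 403.84 + 197.49 = 601.33 kPa.
q_net = 601.33 − 24.624 = 576.71 kPa.
q_all(net) = 576.71 / 3 = 192.24 kPa.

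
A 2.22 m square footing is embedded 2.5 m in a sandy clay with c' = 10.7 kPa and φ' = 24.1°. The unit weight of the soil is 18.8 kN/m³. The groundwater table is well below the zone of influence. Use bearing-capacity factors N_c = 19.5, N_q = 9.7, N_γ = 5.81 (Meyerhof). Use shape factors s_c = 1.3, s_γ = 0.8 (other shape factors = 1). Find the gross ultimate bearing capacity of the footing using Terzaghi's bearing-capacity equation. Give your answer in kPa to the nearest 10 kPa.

q = γ·D_f = 18.8 × 2.5 = 47 kPa.
c·N_c·s_c = 10.7 × 19.5 × 1.3 = 271.25 kPa
q·N_q = 47 × 9.7 = 455.9 kPa
0.5·γ·B·N_γ·s_γ = 0.5 × 18.8 × 2.22 × 5.81 × 0.8 = 96.994 kPa
q_ult = 271.25 + 455.9 + 96.994 = 824.14 kPa.

q_ult ≈ 820 kPa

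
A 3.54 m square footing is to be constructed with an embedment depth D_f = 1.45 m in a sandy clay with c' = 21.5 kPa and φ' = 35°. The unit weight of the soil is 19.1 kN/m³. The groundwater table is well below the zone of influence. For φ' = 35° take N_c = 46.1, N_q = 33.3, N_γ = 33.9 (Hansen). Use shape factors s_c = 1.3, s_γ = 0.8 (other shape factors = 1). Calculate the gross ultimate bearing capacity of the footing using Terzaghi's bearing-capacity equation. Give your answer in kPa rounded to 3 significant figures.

Effective surcharge at the founding depth q = γ·D_f = 19.1 × 1.45 = 27.695 kPa.
q_ult = c·N_c·s_c + q·N_q + 0.5·γ·B·N_γ·s_γ
     = 21.5 × 46.1 × 1.3 + 27.695 × 33.3 + 0.5 × 19.1 × 3.54 × 33.9 × 0.8
     = 1288.5 + 922.24 + 916.85 = 3127.6 kPa.

q_ult ≈ 3130 kPa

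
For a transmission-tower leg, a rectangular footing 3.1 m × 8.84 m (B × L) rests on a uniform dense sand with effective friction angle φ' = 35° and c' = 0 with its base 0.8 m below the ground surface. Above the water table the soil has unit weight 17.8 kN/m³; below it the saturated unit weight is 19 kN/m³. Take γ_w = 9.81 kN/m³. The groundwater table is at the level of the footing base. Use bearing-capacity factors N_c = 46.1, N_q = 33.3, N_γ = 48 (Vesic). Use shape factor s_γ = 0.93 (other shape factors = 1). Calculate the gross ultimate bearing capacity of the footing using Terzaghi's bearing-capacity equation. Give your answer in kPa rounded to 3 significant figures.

q = γ·D_f = 17.8 × 0.8 = 14.24 kPa.
For the ½γBN_γ term take γ' = 19 − 9.81 = 9.19 kN/m³ (soil below base is submerged).
q·N_q = 14.24 × 33.3 = 474.19 kPa
0.5·γ·B·N_γ·s_γ = 0.5 × 9.19 × 3.1 × 48 × 0.93 = 635.87 kPa
q_ult = 474.19 + 635.87 = 1110.1 kPa.

q_ult ≈ 1110 kPa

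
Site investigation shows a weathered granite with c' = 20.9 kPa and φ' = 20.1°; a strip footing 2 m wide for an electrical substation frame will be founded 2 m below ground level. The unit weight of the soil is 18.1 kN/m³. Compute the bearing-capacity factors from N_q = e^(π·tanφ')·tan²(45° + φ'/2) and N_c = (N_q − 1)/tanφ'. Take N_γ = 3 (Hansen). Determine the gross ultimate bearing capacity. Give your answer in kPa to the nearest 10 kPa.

tan20.1° = 0.3659, so N_q = e^(π×0.3659)·tan²(55.05°) = 3.157 × 2.047 = 6.46.
N_c = (6.46 − 1)/tan20.1° = 14.93.
q = γ·D_f = 18.1 × 2 = 36.2 kPa.
c·N_c = 20.9 × 14.929 = 312.02 kPa
q·N_q = 36.2 × 6.4633 = 233.97 kPa
0.5·γ·B·N_γ = 0.5 × 18.1 × 2 × 3 = 54.3 kPa
q_ult = 312.02 + 233.97 + 54.3 = 600.29 kPa.

q_ult ≈ 600 kPa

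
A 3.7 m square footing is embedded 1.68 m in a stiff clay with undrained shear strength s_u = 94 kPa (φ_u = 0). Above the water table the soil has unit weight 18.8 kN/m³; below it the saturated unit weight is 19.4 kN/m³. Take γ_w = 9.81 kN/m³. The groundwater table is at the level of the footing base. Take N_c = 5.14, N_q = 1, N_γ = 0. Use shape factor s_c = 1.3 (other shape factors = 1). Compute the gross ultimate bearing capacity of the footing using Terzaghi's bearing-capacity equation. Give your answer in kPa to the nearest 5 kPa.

Effective surcharge at the founding depth q = γ·D_f = 18.8 × 1.68 = 31.584 kPa.
q_ult = c·N_c·s_c + q·N_q
     = 94 × 5.14 × 1.3 + 31.584 × 1
     = 628.11 + 31.584 = 659.69 kPa.

q_ult ≈ 660 kPa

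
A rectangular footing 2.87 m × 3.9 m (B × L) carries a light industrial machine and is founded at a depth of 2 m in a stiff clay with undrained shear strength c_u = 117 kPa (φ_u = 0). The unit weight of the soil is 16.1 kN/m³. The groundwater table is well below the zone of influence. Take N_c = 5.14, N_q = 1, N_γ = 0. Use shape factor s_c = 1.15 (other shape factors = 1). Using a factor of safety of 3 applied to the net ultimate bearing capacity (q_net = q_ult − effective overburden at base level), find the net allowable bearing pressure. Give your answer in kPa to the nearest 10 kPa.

q = γ·D_f = 16.1 × 2 = 32.2 kPa.
c·N_c·s_c = 117 × 5.14 × 1.15 = 691.59 kPa
q·N_q = 32.2 × 1 = 32.2 kPa
q_ult = 691.59 + 32.2 = 723.79 kPa.
Net ultimate: q_net = 723.79 − 32.2 = 691.59 kPa.
q_all(net) = 691.59 / 3 = 230.53 kPa.

q_all(net) ≈ 230 kPa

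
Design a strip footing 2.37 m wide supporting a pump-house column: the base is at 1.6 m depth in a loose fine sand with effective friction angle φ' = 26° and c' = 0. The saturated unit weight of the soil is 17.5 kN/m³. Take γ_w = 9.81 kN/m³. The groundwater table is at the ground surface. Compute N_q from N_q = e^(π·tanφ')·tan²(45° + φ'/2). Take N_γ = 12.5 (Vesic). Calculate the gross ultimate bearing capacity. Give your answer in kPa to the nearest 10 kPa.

tan26° = 0.4877, so N_q = e^(π×0.4877)·tan²(58°) = 4.629 × 2.561 = 11.85.
Water table at ground surface, so effective unit weight γ' = 17.5 − 9.81 = 7.69 kN/m³ is used throughout; overburden q = 7.69 × 1.6 = 12.304 kPa; the same γ' applies in the ½γBN_γ term.
Surcharge term q·N_q = 12.304 × 11.854 = 145.85 kPa; self-weight term 0.5·γ·B·N_γ = 0.5 × 7.69 × 2.37 × 12.5 = 113.91 kPa.
q_ult = 145.85 + 113.91 = 259.76 kPa.

q_ult ≈ 260 kPa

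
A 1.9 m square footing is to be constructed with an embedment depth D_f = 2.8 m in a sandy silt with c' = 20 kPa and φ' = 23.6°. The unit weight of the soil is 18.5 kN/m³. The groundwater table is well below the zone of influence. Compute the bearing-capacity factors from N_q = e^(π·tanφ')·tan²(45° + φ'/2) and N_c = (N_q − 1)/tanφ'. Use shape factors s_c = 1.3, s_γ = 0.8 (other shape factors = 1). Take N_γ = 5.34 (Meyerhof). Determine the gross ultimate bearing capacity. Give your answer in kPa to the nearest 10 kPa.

q_ult ≈ 1040 kPa

tan23.6° = 0.4369, so N_q = e^(π×0.4369)·tan²(56.8°) = 3.945 × 2.335 = 9.21.
N_c = (9.21 − 1)/tan23.6° = 18.8.
q = γ·D_f = 18.5 × 2.8 = 51.8 kPa.
c·N_c·s_c = 20 × 18.8 × 1.3 = 488.79 kPa
q·N_q = 51.8 × 9.2134 = 477.25 kPa
0.5·γ·B·N_γ·s_γ = 0.5 × 18.5 × 1.9 × 5.34 × 0.8 = 75.08 kPa
q_ult = 488.79 + 477.25 + 75.08 = 1041.1 kPa.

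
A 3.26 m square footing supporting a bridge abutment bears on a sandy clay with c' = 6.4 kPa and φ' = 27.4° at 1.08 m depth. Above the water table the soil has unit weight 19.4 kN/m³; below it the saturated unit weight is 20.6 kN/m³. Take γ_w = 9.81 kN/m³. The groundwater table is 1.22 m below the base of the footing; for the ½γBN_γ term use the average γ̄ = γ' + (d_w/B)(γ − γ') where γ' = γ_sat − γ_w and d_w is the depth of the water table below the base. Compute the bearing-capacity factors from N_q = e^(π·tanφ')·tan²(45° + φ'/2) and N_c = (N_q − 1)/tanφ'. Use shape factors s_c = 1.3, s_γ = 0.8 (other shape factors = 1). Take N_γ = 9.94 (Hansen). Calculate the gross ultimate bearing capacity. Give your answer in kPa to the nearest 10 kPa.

q_ult ≈ 680 kPa

tan27.4° = 0.5184, so N_q = e^(π×0.5184)·tan²(58.7°) = 5.096 × 2.705 = 13.78.
N_c = (13.78 − 1)/tan27.4° = 24.66.
Overburden at base level: q = 19.4 × 1.08 = 20.952 kPa.
The water table is 1.22 m below the base (< B = 3.26 m), so the ½γBN_γ term uses γ̄ = γ' + (d_w/B)(γ − γ') = 10.79 + (1.22/3.26)(19.4 − 10.79) = 14.012 kN/m³.
Cohesion term c·N_c·s_c = 6.4 × 24.665 × 1.3 = 205.21 kPa; surcharge term q·N_q = 20.952 × 13.785 = 288.82 kPa; self-weight term 0.5·γ·B·N_γ·s_γ = 0.5 × 14.012 × 3.26 × 9.94 × 0.8 = 181.62 kPa.
q_ult = 205.21 + 288.82 + 181.62 = 675.65 kPa.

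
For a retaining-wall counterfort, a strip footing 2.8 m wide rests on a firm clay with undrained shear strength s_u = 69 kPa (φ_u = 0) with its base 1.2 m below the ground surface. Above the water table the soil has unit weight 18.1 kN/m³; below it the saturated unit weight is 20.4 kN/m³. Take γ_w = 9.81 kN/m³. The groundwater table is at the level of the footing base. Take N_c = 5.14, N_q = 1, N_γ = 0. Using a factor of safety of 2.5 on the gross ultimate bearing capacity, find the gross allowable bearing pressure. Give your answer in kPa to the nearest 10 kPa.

q_all ≈ 150 kPa

Effective surcharge at the founding depth q = γ·D_f = 18.1 × 1.2 = 21.72 kPa.
q_ult = c·N_c + q·N_q
     = 69 × 5.14 + 21.72 × 1
     = 354.66 + 21.72 = 376.38 kPa.
q_all = 376.38 / 2.5 = 150.55 kPa.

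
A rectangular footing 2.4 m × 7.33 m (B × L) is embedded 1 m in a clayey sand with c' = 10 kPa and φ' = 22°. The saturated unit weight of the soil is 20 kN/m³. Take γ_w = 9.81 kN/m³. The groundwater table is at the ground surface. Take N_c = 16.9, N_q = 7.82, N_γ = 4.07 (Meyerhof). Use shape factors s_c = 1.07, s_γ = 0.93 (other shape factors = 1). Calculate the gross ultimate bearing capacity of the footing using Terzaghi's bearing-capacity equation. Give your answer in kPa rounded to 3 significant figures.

q_ult ≈ 307 kPa

γ' = 20 − 9.81 = 10.19 kN/m³ (submerged throughout). q = 10.19 × 1 = 10.19 kPa; the same γ' applies in the ½γBN_γ term.
c·N_c·s_c = 10 × 16.9 × 1.07 = 180.83 kPa
q·N_q = 10.19 × 7.82 = 79.686 kPa
0.5·γ·B·N_γ·s_γ = 0.5 × 10.19 × 2.4 × 4.07 × 0.93 = 46.284 kPa
q_ult = 180.83 + 79.686 + 46.284 = 306.8 kPa.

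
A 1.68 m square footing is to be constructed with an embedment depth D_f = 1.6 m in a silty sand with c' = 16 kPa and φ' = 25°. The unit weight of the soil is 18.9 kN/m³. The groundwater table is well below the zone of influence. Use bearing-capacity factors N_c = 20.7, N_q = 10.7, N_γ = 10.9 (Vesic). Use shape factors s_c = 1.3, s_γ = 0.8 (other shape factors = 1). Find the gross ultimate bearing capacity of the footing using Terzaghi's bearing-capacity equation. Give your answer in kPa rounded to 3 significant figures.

q_ult ≈ 893 kPa

Overburden at base level: q = 18.9 × 1.6 = 30.24 kPa.
Cohesion term c·N_c·s_c = 16 × 20.7 × 1.3 = 430.56 kPa; surcharge term q·N_q = 30.24 × 10.7 = 323.57 kPa; self-weight term 0.5·γ·B·N_γ·s_γ = 0.5 × 18.9 × 1.68 × 10.9 × 0.8 = 138.44 kPa.
q_ult = 430.56 + 323.57 + 138.44 = 892.57 kPa.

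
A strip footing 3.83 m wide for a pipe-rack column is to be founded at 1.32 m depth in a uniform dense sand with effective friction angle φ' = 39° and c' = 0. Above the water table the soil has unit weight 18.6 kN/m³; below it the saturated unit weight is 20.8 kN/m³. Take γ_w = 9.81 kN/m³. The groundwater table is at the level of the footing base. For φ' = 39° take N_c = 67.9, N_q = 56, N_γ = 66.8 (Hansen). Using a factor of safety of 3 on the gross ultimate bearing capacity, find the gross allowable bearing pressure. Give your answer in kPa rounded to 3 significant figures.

Overburden at base level: q = 18.6 × 1.32 = 24.552 kPa.
Below the base the soil is submerged, so the ½γBN_γ term uses γ' = 20.8 − 9.81 = 10.99 kN/m³.
Surcharge term q·N_q = 24.552 × 56 = 1374.9 kPa; self-weight term 0.5·γ·B·N_γ = 0.5 × 10.99 × 3.83 × 66.8 = 1405.9 kPa.
q_ult = 1374.9 + 1405.9 = 2780.8 kPa.
q_all = 2780.8 / 3 = 926.92 kPa.

q_all ≈ 927 kPa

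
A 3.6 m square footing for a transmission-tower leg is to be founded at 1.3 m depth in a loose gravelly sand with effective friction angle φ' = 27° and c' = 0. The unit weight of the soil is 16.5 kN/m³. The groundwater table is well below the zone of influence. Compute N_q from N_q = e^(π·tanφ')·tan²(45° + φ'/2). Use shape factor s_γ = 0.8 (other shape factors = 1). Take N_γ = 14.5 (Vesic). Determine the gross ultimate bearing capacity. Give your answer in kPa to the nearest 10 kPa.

q_ult ≈ 630 kPa

tan27° = 0.5095, so N_q = e^(π×0.5095)·tan²(58.5°) = 4.957 × 2.663 = 13.2.
Overburden at base level: q = 16.5 × 1.3 = 21.45 kPa.
Surcharge term q·N_q = 21.45 × 13.199 = 283.12 kPa; self-weight term 0.5·γ·B·N_γ·s_γ = 0.5 × 16.5 × 3.6 × 14.5 × 0.8 = 344.52 kPa.
q_ult = 283.12 + 344.52 = 627.64 kPa.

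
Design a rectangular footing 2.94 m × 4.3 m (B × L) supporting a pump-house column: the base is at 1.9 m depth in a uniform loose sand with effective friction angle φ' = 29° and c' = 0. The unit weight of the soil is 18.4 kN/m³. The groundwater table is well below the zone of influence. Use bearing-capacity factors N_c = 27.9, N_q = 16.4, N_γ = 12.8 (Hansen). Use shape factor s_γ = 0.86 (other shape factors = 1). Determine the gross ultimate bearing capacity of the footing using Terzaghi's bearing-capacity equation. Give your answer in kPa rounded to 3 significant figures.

q = γ·D_f = 18.4 × 1.9 = 34.96 kPa.
q·N_q = 34.96 × 16.4 = 573.34 kPa
0.5·γ·B·N_γ·s_γ = 0.5 × 18.4 × 2.94 × 12.8 × 0.86 = 297.74 kPa
q_ult = 573.34 + 297.74 = 871.09 kPa.

q_ult ≈ 871 kPa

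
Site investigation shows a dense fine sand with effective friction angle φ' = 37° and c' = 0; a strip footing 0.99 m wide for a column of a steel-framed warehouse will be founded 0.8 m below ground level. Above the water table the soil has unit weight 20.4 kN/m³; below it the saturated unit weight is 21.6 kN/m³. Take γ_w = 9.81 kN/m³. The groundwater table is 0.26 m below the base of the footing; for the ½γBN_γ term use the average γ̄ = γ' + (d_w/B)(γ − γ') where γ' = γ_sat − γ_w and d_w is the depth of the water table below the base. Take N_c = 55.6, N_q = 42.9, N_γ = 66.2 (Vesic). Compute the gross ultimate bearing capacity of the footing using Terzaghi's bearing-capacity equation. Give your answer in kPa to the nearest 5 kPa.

q_ult ≈ 1160 kPa

Overburden at base level: q = 20.4 × 0.8 = 16.32 kPa.
The water table is 0.26 m below the base (< B = 0.99 m), so the ½γBN_γ term uses γ̄ = γ' + (d_w/B)(γ − γ') = 11.79 + (0.26/0.99)(20.4 − 11.79) = 14.051 kN/m³.
Surcharge term q·N_q = 16.32 × 42.9 = 700.13 kPa; self-weight term 0.5·γ·B·N_γ = 0.5 × 14.051 × 0.99 × 66.2 = 460.44 kPa.
q_ult = 700.13 + 460.44 = 1160.6 kPa.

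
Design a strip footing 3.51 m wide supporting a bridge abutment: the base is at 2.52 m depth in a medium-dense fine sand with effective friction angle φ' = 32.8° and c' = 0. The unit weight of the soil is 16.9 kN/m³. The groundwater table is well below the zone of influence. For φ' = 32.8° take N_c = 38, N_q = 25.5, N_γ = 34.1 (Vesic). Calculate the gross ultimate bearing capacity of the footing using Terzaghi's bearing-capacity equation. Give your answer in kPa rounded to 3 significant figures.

Overburden at base level: q = 16.9 × 2.52 = 42.588 kPa.
Surcharge term q·N_q = 42.588 × 25.5 = 1086 kPa; self-weight term 0.5·γ·B·N_γ = 0.5 × 16.9 × 3.51 × 34.1 = 1011.4 kPa.
q_ult = 1086 + 1011.4 = 2097.4 kPa.

q_ult ≈ 2100 kPa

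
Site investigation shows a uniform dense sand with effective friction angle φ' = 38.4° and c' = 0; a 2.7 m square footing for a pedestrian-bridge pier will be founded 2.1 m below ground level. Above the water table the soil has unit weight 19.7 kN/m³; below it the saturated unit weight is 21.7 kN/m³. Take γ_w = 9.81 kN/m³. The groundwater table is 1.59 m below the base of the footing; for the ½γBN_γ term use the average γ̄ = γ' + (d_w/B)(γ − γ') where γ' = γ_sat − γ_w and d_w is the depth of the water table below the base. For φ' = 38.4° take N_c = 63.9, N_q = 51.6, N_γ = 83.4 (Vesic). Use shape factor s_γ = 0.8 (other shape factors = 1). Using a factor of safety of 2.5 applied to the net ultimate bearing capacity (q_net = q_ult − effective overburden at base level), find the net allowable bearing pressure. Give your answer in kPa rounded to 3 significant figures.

q_all(net) ≈ 1430 kPa

Effective surcharge at the founding depth q = γ·D_f = 19.7 × 2.1 = 41.37 kPa.
With d_w = 1.59 m < B, γ̄ = 11.89 + (1.59/2.7) × (19.7 − 11.89) = 16.489 kN/m³.
q_ult = q·N_q + 0.5·γ·B·N_γ·s_γ
     = 41.37 × 51.6 + 0.5 × 16.489 × 2.7 × 83.4 × 0.8
     = 2134.7 + 1485.2 = 3619.9 kPa.
Net ultimate: q_net = 3619.9 − 41.37 = 3578.5 kPa.
q_all(net) = 3578.5 / 2.5 = 1431.4 kPa.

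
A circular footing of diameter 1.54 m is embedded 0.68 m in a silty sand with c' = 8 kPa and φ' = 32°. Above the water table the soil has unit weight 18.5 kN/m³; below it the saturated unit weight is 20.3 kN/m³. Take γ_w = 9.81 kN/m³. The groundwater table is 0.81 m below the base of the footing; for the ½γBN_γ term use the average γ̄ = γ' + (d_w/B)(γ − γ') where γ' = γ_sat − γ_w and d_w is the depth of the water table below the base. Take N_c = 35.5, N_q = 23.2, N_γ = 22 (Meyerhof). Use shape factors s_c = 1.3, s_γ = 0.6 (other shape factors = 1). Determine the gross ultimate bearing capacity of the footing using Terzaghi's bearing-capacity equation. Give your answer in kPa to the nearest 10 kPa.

Overburden at base level: q = 18.5 × 0.68 = 12.58 kPa.
The water table is 0.81 m below the base (< B = 1.54 m), so the ½γBN_γ term uses γ̄ = γ' + (d_w/B)(γ − γ') = 10.49 + (0.81/1.54)(18.5 − 10.49) = 14.703 kN/m³.
Cohesion term c·N_c·s_c = 8 × 35.5 × 1.3 = 369.2 kPa; surcharge term q·N_q = 12.58 × 23.2 = 291.86 kPa; self-weight term 0.5·γ·B·N_γ·s_γ = 0.5 × 14.703 × 1.54 × 22 × 0.6 = 149.44 kPa.
q_ult = 369.2 + 291.86 + 149.44 = 810.5 kPa.

q_ult ≈ 810 kPa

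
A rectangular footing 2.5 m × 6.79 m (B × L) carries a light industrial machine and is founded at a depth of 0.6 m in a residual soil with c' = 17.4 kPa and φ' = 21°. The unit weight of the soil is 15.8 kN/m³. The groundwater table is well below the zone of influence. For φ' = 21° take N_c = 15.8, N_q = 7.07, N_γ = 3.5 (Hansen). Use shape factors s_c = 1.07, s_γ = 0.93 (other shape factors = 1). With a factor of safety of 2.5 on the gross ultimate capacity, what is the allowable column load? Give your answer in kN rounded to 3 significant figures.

P_all ≈ 2890 kN

Effective surcharge at the founding depth q = γ·D_f = 15.8 × 0.6 = 9.48 kPa.
q_ult = c·N_c·s_c + q·N_q + 0.5·γ·B·N_γ·s_γ
     = 17.4 × 15.8 × 1.07 + 9.48 × 7.07 + 0.5 × 15.8 × 2.5 × 3.5 × 0.93
     = 294.16 + 67.024 + 64.286 = 425.47 kPa.
Gross allowable pressure q_all = 425.47 / 2.5 = 170.19 kPa.
Footing area = 16.975 m², so allowable column load = 170.19 × 16.975 = 2889 kN.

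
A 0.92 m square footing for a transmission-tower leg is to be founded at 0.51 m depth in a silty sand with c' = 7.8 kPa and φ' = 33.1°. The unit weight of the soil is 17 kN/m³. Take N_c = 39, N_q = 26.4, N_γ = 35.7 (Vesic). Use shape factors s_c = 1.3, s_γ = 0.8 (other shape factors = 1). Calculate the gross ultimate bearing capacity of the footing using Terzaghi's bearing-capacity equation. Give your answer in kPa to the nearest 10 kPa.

q_ult ≈ 850 kPa

Overburden at base level: q = 17 × 0.51 = 8.67 kPa.
Cohesion term c·N_c·s_c = 7.8 × 39 × 1.3 = 395.46 kPa; surcharge term q·N_q = 8.67 × 26.4 = 228.89 kPa; self-weight term 0.5·γ·B·N_γ·s_γ = 0.5 × 17 × 0.92 × 35.7 × 0.8 = 223.34 kPa.
q_ult = 395.46 + 228.89 + 223.34 = 847.69 kPa.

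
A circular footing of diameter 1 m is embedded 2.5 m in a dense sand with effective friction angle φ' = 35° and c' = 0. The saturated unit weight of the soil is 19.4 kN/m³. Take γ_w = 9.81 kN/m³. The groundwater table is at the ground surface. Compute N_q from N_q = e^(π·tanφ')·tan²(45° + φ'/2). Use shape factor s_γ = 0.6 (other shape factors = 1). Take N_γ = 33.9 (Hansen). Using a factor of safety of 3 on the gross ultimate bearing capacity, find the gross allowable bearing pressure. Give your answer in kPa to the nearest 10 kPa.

N_q = e^(π·tan35°)·tan²(62.5°) = 33.3.
Water table at ground surface, so effective unit weight γ' = 19.4 − 9.81 = 9.59 kN/m³ is used throughout; overburden q = 9.59 × 2.5 = 23.975 kPa; the same γ' applies in the ½γBN_γ term.
Surcharge term q·N_q = 23.975 × 33.296 = 798.27 kPa; self-weight term 0.5·γ·B·N_γ·s_γ = 0.5 × 9.59 × 1 × 33.9 × 0.6 = 97.53 kPa.
q_ult = 798.27 + 97.53 = 895.8 kPa.
q_all = 895.8 / 3 = 298.6 kPa.

q_all ≈ 300 kPa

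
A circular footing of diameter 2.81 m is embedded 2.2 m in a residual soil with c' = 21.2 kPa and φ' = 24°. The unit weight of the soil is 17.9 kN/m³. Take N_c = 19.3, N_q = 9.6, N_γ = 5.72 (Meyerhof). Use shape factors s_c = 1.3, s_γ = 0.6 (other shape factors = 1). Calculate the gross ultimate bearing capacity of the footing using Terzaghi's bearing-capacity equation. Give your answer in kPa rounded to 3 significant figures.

q_ult ≈ 996 kPa

q = γ·D_f = 17.9 × 2.2 = 39.38 kPa.
c·N_c·s_c = 21.2 × 19.3 × 1.3 = 531.91 kPa
q·N_q = 39.38 × 9.6 = 378.05 kPa
0.5·γ·B·N_γ·s_γ = 0.5 × 17.9 × 2.81 × 5.72 × 0.6 = 86.313 kPa
q_ult = 531.91 + 378.05 + 86.313 = 996.27 kPa.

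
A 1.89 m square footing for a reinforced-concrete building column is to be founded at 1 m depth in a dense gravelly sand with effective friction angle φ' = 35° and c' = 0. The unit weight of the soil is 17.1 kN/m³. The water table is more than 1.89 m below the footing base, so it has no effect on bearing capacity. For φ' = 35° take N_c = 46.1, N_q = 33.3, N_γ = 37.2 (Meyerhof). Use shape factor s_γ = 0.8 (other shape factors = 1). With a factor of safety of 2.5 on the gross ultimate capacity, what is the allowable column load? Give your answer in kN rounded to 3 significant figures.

P_all ≈ 1500 kN

q = γ·D_f = 17.1 × 1 = 17.1 kPa.
q·N_q = 17.1 × 33.3 = 569.43 kPa
0.5·γ·B·N_γ·s_γ = 0.5 × 17.1 × 1.89 × 37.2 × 0.8 = 480.91 kPa
q_ult = 569.43 + 480.91 = 1050.3 kPa.
Gross allowable pressure q_all = 1050.3 / 2.5 = 420.13 kPa.
Footing area = 3.5721 m², so allowable column load = 420.13 × 3.5721 = 1500.8 kN.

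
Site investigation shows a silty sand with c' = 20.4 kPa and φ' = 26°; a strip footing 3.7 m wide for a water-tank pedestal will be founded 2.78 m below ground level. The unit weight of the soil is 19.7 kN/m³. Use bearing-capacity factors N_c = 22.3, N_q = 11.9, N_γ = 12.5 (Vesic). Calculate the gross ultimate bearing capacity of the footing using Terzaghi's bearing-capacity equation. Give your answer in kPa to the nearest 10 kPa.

Overburden at base level: q = 19.7 × 2.78 = 54.766 kPa.
Cohesion term c·N_c = 20.4 × 22.3 = 454.92 kPa; surcharge term q·N_q = 54.766 × 11.9 = 651.72 kPa; self-weight term 0.5·γ·B·N_γ = 0.5 × 19.7 × 3.7 × 12.5 = 455.56 kPa.
q_ult = 454.92 + 651.72 + 455.56 = 1562.2 kPa.

q_ult ≈ 1560 kPa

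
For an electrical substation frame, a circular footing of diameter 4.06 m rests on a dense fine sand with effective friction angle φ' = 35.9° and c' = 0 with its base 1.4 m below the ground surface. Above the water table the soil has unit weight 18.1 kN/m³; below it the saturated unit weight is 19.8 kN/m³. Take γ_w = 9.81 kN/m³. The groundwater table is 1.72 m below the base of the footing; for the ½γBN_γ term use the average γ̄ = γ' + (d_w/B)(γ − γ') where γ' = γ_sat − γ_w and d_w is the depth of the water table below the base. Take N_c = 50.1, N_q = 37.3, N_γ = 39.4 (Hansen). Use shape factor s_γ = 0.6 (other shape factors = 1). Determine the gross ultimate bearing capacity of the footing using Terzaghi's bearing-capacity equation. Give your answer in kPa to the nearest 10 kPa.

q_ult ≈ 1590 kPa

Overburden at base level: q = 18.1 × 1.4 = 25.34 kPa.
The water table is 1.72 m below the base (< B = 4.06 m), so the ½γBN_γ term uses γ̄ = γ' + (d_w/B)(γ − γ') = 9.99 + (1.72/4.06)(18.1 − 9.99) = 13.426 kN/m³.
Surcharge term q·N_q = 25.34 × 37.3 = 945.18 kPa; self-weight term 0.5·γ·B·N_γ·s_γ = 0.5 × 13.426 × 4.06 × 39.4 × 0.6 = 644.29 kPa.
q_ult = 945.18 + 644.29 = 1589.5 kPa.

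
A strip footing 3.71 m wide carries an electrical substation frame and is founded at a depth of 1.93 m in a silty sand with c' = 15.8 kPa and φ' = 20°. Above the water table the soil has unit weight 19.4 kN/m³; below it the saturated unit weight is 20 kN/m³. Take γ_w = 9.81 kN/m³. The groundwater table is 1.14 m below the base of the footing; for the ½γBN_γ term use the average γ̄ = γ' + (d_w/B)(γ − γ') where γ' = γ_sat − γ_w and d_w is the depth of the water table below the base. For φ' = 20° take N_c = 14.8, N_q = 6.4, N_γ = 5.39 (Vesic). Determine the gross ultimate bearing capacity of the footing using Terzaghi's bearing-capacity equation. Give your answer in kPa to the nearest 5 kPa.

q_ult ≈ 605 kPa

Effective surcharge at the founding depth q = γ·D_f = 19.4 × 1.93 = 37.442 kPa.
With d_w = 1.14 m < B, γ̄ = 10.19 + (1.14/3.71) × (19.4 − 10.19) = 13.02 kN/m³.
q_ult = c·N_c + q·N_q + 0.5·γ·B·N_γ
     = 15.8 × 14.8 + 37.442 × 6.4 + 0.5 × 13.02 × 3.71 × 5.39
     = 233.84 + 239.63 + 130.18 = 603.65 kPa.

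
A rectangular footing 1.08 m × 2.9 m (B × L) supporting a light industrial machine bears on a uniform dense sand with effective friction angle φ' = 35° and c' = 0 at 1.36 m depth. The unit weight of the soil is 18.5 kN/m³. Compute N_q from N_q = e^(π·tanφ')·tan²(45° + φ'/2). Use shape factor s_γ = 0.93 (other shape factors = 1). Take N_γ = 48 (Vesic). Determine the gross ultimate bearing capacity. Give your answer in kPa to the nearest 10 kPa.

tan35° = 0.7002, so N_q = e^(π×0.7002)·tan²(62.5°) = 9.023 × 3.69 = 33.3.
Overburden at base level: q = 18.5 × 1.36 = 25.16 kPa.
Surcharge term q·N_q = 25.16 × 33.296 = 837.73 kPa; self-weight term 0.5·γ·B·N_γ·s_γ = 0.5 × 18.5 × 1.08 × 48 × 0.93 = 445.95 kPa.
q_ult = 837.73 + 445.95 = 1283.7 kPa.

q_ult ≈ 1280 kPa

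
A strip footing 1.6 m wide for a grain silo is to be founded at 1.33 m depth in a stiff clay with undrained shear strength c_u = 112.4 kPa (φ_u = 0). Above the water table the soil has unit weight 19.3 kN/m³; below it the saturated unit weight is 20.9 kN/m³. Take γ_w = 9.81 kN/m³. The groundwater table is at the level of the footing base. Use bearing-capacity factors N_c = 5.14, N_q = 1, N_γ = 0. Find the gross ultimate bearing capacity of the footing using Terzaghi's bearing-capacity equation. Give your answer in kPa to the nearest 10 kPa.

q_ult ≈ 600 kPa

q = γ·D_f = 19.3 × 1.33 = 25.669 kPa.
c·N_c = 112.4 × 5.14 = 577.74 kPa
q·N_q = 25.669 × 1 = 25.669 kPa
q_ult = 577.74 + 25.669 = 603.4 kPa.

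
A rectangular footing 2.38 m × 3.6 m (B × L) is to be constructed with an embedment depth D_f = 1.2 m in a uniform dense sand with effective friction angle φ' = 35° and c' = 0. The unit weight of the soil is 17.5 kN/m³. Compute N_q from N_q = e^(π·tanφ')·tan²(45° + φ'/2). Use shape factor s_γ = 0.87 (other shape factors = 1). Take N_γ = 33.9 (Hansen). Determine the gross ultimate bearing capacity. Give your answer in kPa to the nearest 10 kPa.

q_ult ≈ 1310 kPa

tan35° = 0.7002, so N_q = e^(π×0.7002)·tan²(62.5°) = 9.023 × 3.69 = 33.3.
q = γ·D_f = 17.5 × 1.2 = 21 kPa.
q·N_q = 21 × 33.296 = 699.22 kPa
0.5·γ·B·N_γ·s_γ = 0.5 × 17.5 × 2.38 × 33.9 × 0.87 = 614.19 kPa
q_ult = 699.22 + 614.19 = 1313.4 kPa.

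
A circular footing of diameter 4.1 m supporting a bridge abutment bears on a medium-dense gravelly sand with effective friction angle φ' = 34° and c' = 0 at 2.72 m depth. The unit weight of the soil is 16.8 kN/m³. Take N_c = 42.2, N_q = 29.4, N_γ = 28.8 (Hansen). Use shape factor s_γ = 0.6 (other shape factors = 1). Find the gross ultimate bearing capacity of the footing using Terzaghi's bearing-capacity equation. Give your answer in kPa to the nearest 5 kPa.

q = γ·D_f = 16.8 × 2.72 = 45.696 kPa.
q·N_q = 45.696 × 29.4 = 1343.5 kPa
0.5·γ·B·N_γ·s_γ = 0.5 × 16.8 × 4.1 × 28.8 × 0.6 = 595.12 kPa
q_ult = 1343.5 + 595.12 = 1938.6 kPa.

q_ult ≈ 1940 kPa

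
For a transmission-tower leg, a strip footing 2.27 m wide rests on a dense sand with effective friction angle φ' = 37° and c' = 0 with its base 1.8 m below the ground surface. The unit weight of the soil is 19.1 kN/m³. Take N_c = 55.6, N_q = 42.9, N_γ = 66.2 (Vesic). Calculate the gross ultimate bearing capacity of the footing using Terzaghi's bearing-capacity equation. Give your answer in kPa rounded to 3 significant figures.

q_ult ≈ 2910 kPa

q = γ·D_f = 19.1 × 1.8 = 34.38 kPa.
q·N_q = 34.38 × 42.9 = 1474.9 kPa
0.5·γ·B·N_γ = 0.5 × 19.1 × 2.27 × 66.2 = 1435.1 kPa
q_ult = 1474.9 + 1435.1 = 2910 kPa.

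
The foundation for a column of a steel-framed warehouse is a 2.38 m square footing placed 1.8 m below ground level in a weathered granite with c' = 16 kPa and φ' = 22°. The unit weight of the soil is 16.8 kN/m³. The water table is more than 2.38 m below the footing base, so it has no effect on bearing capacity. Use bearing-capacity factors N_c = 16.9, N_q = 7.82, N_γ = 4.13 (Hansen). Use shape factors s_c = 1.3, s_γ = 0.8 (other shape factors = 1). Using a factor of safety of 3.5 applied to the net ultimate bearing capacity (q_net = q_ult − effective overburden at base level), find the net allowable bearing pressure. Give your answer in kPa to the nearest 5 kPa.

Overburden at base level: q = 16.8 × 1.8 = 30.24 kPa.
Cohesion term c·N_c·s_c = 16 × 16.9 × 1.3 = 351.52 kPa; surcharge term q·N_q = 30.24 × 7.82 = 236.48 kPa; self-weight term 0.5·γ·B·N_γ·s_γ = 0.5 × 16.8 × 2.38 × 4.13 × 0.8 = 66.054 kPa.
q_ult = 351.52 + 236.48 + 66.054 = 654.05 kPa.
Net ultimate: q_net = 654.05 − 30.24 = 623.81 kPa.
q_all(net) = 623.81 / 3.5 = 178.23 kPa.

q_all(net) ≈ 180 kPa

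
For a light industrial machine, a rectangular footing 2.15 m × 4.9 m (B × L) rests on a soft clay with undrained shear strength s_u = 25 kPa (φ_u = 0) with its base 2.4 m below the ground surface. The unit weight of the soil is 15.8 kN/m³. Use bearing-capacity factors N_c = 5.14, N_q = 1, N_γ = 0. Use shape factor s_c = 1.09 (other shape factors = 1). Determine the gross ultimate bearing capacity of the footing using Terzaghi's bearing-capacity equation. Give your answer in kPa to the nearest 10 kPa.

q = γ·D_f = 15.8 × 2.4 = 37.92 kPa.
c·N_c·s_c = 25 × 5.14 × 1.09 = 140.06 kPa
q·N_q = 37.92 × 1 = 37.92 kPa
q_ult = 140.06 + 37.92 = 177.99 kPa.

q_ult ≈ 180 kPa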